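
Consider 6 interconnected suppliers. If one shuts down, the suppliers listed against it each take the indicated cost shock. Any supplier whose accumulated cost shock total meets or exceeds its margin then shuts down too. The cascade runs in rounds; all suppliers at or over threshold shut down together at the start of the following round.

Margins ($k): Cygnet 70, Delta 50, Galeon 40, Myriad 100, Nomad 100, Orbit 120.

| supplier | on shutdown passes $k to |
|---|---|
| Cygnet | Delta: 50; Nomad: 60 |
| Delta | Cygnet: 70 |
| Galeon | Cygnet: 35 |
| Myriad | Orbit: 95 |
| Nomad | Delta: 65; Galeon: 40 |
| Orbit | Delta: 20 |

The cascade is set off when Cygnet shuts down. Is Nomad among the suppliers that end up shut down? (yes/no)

Round 1 — Cygnet shuts down (initial).
  Delta: +50 → 50 ≥ 50
  Nomad: +60 → 60 < 100
Round 2 — Delta shuts down.
No further shutdowns.

no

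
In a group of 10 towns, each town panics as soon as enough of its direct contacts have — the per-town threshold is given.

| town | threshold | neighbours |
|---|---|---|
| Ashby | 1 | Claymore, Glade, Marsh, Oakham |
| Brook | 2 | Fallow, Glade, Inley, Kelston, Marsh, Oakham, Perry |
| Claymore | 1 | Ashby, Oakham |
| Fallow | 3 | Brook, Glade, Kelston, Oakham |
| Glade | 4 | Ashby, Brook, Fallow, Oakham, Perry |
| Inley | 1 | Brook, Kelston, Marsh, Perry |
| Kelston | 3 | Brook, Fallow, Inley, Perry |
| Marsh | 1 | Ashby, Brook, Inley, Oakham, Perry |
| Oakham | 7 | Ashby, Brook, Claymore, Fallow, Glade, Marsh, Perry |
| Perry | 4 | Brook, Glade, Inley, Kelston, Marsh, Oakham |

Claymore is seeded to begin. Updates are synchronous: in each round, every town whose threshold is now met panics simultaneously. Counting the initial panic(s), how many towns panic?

Round 1 — Claymore panics (initial).
Round 2 — checking thresholds:
  Ashby: 1 of 4 neighbours ≥ 1, panics.
  Oakham: 1 of 7 neighbours < 7, holds.
Round 3 — checking thresholds:
  Glade: 1 of 5 neighbours < 4, holds.
  Marsh: 1 of 5 neighbours ≥ 1, panics.
  Oakham: 2 of 7 neighbours < 7, holds.
Round 4 — checking thresholds:
  Brook: 1 of 7 neighbours < 2, holds.
  Glade: 1 of 5 neighbours < 4, holds.
  Inley: 1 of 4 neighbours ≥ 1, panics.
  Oakham: 3 of 7 neighbours < 7, holds.
  Perry: 1 of 6 neighbours < 4, holds.
Round 5 — checking thresholds:
  Brook: 2 of 7 neighbours ≥ 2, panics.
  Glade: 1 of 5 neighbours < 4, holds.
  Kelston: 1 of 4 neighbours < 3, holds.
  Oakham: 3 of 7 neighbours < 7, holds.
  Perry: 2 of 6 neighbours < 4, holds.
Round 6 — no new panics; cascade stops.

5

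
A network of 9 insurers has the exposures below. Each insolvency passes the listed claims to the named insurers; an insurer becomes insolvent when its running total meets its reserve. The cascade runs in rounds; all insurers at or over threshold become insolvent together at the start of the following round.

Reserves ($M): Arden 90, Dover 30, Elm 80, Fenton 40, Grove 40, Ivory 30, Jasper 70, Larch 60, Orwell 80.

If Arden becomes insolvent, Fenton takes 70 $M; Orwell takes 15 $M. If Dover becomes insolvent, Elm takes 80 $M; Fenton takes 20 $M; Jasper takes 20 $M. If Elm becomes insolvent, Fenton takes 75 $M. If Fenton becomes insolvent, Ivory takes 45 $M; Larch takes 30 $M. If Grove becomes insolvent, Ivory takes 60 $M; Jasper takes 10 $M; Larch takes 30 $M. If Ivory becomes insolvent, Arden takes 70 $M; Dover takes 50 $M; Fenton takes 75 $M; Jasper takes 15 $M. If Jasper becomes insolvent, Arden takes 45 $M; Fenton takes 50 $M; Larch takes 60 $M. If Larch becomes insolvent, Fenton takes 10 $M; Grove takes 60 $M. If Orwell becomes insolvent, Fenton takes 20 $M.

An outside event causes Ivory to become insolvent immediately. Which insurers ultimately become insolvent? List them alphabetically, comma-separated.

Round 1 — Ivory becomes insolvent (initial).
  Arden: +70 → 70 < 90
  Dover: +50 → 50 ≥ 30
  Fenton: +75 → 75 ≥ 40
  Jasper: +15 → 15 < 70
Round 2 — Dover, Fenton become insolvent.
  Elm: +80 → 80 ≥ 80
  Jasper: +20 → 35 < 70
  Larch: +30 → 30 < 60
Round 3 — Elm becomes insolvent.
No further insolvencies.

Dover, Elm, Fenton, Ivory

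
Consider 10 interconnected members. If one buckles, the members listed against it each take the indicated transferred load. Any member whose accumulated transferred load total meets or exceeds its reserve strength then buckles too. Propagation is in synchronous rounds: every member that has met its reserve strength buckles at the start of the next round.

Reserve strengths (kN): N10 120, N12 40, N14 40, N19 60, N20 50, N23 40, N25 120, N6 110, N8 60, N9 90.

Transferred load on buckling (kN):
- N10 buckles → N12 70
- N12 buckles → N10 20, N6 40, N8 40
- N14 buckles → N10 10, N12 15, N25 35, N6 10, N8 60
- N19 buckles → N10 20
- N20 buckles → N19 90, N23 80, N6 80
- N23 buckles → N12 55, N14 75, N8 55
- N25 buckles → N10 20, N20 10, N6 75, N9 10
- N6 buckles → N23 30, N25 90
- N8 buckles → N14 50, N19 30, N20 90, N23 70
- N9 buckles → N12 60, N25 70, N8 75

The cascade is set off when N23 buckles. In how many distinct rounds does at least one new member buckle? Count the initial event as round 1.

6

Round 1 — N23 buckles (initial).
  N12: +55 → 55 ≥ 40
  N14: +75 → 75 ≥ 40
  N8: +55 → 55 < 60
Round 2 — N12, N14 buckle.
  N10: +20+10 → 30 < 120
  N25: +35 → 35 < 120
  N6: +40+10 → 50 < 110
  N8: +40+60 → 155 ≥ 60
Round 3 — N8 buckles.
  N19: +30 → 30 < 60
  N20: +90 → 90 ≥ 50
Round 4 — N20 buckles.
  N19: +90 → 120 ≥ 60
  N6: +80 → 130 ≥ 110
Round 5 — N19, N6 buckle.
  N10: +20 → 50 < 120
  N25: +90 → 125 ≥ 120
Round 6 — N25 buckles.
  N10: +20 → 70 < 120
  N9: +10 → 10 < 90
No further bucklings.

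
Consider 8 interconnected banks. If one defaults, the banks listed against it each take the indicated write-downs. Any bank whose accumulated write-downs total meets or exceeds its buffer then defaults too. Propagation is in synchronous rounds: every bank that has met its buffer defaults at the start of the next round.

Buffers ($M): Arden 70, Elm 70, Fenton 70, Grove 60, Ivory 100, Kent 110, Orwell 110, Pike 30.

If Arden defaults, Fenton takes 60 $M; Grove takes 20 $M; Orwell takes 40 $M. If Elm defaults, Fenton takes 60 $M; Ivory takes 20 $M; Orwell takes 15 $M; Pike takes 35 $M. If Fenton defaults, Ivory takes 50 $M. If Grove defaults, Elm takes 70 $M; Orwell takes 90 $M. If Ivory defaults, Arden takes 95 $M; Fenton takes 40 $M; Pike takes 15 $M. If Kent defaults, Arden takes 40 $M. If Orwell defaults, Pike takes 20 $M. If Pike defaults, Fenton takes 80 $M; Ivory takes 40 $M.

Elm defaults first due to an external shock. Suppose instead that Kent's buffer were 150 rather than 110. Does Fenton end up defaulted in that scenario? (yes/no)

yes

With Kent's buffer at 150:
Round 1 — Elm defaults (initial).
  Fenton: +60 → 60 < 70
  Ivory: +20 → 20 < 100
  Orwell: +15 → 15 < 110
  Pike: +35 → 35 ≥ 30
Round 2 — Pike defaults.
  Fenton: +80 → 140 ≥ 70
  Ivory: +40 → 60 < 100
Round 3 — Fenton defaults.
  Ivory: +50 → 110 ≥ 100
Round 4 — Ivory defaults.
  Arden: +95 → 95 ≥ 70
Round 5 — Arden defaults.
  Grove: +20 → 20 < 60
  Orwell: +40 → 55 < 110
No further defaults.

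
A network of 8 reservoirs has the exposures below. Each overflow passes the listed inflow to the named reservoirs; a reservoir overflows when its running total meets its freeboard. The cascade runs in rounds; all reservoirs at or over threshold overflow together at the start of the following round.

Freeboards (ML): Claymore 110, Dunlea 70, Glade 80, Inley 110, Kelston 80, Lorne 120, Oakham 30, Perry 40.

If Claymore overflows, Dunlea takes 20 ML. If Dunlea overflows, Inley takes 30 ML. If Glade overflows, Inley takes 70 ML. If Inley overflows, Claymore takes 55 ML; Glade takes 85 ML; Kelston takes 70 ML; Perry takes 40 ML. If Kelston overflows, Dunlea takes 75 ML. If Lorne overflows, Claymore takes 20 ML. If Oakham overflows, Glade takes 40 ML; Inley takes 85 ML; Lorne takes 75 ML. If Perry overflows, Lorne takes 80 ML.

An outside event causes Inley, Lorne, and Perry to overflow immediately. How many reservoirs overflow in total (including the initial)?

Round 1 — Inley, Lorne, Perry overflow (initial).
  Claymore: +55+20 → 75 < 110
  Glade: +85 → 85 ≥ 80
  Kelston: +70 → 70 < 80
Round 2 — Glade overflows.
No further overflows.

4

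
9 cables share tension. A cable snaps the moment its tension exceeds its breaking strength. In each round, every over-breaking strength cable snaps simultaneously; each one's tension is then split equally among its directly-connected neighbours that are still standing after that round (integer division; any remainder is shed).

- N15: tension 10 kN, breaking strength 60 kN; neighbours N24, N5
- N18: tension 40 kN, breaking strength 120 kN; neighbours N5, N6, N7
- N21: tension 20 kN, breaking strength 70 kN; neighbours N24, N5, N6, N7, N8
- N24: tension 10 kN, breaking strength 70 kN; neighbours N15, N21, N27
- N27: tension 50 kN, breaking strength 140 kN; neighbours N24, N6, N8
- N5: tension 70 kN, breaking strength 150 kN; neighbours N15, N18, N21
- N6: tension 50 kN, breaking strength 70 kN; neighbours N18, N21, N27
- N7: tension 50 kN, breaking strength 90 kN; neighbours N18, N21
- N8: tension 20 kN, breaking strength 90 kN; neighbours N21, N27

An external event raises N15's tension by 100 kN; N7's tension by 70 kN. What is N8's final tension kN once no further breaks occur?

40

Round 1 — N15 at 110 > 60; N7 at 120 > 90. N15, N7 snap.
  N15 sheds 110 kN to N24, N5: 55 each.
    N24: 10+55 = 65 ≤ 70
    N5: 70+55 = 125 ≤ 150
  N7 sheds 120 kN to N18, N21: 60 each.
    N18: 40+60 = 100 ≤ 120
    N21: 20+60 = 80 > 70
Round 2 — N21 snaps.
  N21 sheds 80 kN to N24, N5, N6, N8: 20 each.
    N24: 65+20 = 85 > 70
    N5: 125+20 = 145 ≤ 150
    N6: 50+20 = 70 ≤ 70
    N8: 20+20 = 40 ≤ 90
Round 3 — N24 snaps.
  N24 sheds 85 kN to N27: 85 each.
    N27: 50+85 = 135 ≤ 140
No further breaks.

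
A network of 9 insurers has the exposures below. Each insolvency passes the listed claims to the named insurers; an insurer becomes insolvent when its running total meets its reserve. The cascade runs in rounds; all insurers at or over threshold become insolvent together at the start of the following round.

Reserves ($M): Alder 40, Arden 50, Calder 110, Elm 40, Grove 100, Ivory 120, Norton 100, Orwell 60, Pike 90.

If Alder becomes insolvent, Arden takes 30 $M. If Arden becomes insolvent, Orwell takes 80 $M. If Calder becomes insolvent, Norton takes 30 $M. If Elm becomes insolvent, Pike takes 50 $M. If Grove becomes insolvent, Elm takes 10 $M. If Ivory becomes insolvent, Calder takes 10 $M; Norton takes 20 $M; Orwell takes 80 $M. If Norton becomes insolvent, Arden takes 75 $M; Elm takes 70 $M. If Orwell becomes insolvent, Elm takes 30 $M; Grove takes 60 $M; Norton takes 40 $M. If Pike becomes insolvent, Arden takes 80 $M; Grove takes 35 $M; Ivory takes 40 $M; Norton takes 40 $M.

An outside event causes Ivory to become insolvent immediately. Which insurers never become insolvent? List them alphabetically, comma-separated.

Alder, Arden, Calder, Elm, Grove, Norton, Pike

Round 1 — Ivory becomes insolvent (initial).
  Calder: +10 → 10 < 110
  Norton: +20 → 20 < 100
  Orwell: +80 → 80 ≥ 60
Round 2 — Orwell becomes insolvent.
  Elm: +30 → 30 < 40
  Grove: +60 → 60 < 100
  Norton: +40 → 60 < 100
No further insolvencies.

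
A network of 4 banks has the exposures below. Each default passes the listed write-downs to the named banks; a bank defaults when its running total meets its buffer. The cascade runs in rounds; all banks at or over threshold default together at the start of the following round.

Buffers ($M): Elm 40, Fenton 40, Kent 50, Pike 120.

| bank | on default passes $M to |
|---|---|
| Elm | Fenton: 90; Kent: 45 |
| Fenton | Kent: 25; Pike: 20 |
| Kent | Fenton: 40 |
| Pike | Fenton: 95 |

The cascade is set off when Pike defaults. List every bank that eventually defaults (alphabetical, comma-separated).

Fenton, Pike

Round 1 — Pike defaults (initial).
  Fenton: +95 → 95 ≥ 40
Round 2 — Fenton defaults.
  Kent: +25 → 25 < 50
No further defaults.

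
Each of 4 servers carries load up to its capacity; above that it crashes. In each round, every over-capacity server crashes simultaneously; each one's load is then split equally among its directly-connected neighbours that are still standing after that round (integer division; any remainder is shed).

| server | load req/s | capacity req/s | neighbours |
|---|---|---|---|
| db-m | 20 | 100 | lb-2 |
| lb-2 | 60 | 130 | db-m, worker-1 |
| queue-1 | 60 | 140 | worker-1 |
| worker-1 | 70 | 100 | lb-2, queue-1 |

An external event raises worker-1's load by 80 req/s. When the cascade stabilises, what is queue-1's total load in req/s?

135

Round 1 — worker-1 at 150 > 100. worker-1 crashes.
  worker-1 sheds 150 req/s to lb-2, queue-1: 75 each.
    lb-2: 60+75 = 135 > 130
    queue-1: 60+75 = 135 ≤ 140
Round 2 — lb-2 crashes.
  lb-2 sheds 135 req/s to db-m: 135 each.
    db-m: 20+135 = 155 > 100
Round 3 — db-m crashes.
  db-m sheds 155 req/s: no online neighbours, lost.
No further crashes.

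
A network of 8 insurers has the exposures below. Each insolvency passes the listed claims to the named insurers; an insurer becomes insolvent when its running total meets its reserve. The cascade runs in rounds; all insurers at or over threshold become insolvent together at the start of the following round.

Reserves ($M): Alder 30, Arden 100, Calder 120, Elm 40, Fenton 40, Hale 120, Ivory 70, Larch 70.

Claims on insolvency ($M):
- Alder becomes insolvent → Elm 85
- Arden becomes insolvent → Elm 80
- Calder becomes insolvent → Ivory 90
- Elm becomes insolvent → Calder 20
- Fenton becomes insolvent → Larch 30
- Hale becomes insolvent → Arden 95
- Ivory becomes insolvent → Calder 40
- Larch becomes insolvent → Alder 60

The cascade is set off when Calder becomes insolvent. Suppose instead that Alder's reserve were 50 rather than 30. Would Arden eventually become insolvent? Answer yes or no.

With Alder's reserve at 50:
Round 1 — Calder becomes insolvent (initial).
  Ivory: +90 → 90 ≥ 70
Round 2 — Ivory becomes insolvent.
No further insolvencies.

no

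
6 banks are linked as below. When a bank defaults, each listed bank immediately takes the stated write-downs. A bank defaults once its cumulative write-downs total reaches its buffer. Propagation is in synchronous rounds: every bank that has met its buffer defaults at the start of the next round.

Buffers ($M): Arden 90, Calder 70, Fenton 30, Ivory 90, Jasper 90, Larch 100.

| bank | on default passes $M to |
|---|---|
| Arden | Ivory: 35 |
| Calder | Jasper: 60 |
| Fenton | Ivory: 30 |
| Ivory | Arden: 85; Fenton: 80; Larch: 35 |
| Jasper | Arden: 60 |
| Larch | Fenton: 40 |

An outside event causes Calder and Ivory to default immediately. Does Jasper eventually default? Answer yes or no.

Round 1 — Calder, Ivory default (initial).
  Arden: +85 → 85 < 90
  Fenton: +80 → 80 ≥ 30
  Jasper: +60 → 60 < 90
  Larch: +35 → 35 < 100
Round 2 — Fenton defaults.
No further defaults.

no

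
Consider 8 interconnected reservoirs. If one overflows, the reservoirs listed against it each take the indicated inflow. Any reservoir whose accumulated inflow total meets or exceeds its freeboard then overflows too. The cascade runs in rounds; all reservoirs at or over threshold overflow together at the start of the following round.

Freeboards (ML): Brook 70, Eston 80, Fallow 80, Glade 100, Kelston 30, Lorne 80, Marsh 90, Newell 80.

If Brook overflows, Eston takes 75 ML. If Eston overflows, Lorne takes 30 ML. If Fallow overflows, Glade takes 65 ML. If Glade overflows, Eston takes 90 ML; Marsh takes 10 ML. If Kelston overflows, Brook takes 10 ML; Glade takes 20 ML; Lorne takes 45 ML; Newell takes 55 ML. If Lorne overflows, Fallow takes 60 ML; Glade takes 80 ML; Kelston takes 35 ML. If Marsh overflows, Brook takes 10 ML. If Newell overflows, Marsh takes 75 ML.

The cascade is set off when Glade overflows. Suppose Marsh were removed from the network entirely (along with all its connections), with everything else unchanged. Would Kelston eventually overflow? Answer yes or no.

With Marsh removed:
Round 1 — Glade overflows (initial).
  Eston: +90 → 90 ≥ 80
Round 2 — Eston overflows.
  Lorne: +30 → 30 < 80
No further overflows.

no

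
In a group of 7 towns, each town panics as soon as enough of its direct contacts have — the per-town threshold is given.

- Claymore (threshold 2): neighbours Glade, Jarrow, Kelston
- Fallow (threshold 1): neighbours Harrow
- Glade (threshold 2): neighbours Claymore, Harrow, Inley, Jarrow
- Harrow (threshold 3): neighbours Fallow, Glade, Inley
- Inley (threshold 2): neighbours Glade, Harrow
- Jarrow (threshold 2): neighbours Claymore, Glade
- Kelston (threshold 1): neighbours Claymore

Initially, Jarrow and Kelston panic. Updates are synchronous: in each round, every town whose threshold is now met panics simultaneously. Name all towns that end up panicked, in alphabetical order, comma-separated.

Round 1 — Jarrow, Kelston panic (initial).
Round 2 — checking thresholds:
  Claymore: 2 of 3 neighbours ≥ 2, panics.
  Glade: 1 of 4 neighbours < 2, holds.
Round 3 — checking thresholds:
  Glade: 2 of 4 neighbours ≥ 2, panics.
Round 4 — no new panics; cascade stops.

Claymore, Glade, Jarrow, Kelston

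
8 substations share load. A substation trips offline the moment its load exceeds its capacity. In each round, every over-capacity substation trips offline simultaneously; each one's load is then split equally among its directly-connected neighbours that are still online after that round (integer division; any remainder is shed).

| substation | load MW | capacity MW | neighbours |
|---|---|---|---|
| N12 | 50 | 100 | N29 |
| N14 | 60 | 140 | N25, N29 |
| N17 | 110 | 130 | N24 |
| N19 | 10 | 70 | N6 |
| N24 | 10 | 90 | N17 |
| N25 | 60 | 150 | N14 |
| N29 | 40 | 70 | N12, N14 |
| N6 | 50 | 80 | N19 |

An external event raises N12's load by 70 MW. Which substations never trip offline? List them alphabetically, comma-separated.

Round 1 — N12 at 120 > 100. N12 trips offline.
  N12 sheds 120 MW to N29: 120 each.
    N29: 40+120 = 160 > 70
Round 2 — N29 trips offline.
  N29 sheds 160 MW to N14: 160 each.
    N14: 60+160 = 220 > 140
Round 3 — N14 trips offline.
  N14 sheds 220 MW to N25: 220 each.
    N25: 60+220 = 280 > 150
Round 4 — N25 trips offline.
  N25 sheds 280 MW: no online neighbours, lost.
No further trips.

N17, N19, N24, N6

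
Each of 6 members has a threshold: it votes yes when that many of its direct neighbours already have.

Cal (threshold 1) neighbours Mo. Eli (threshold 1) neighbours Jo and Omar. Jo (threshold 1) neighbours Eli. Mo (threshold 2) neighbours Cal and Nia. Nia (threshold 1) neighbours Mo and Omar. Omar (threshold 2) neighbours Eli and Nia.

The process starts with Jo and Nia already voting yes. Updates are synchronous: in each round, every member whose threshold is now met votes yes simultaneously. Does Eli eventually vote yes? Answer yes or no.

Round 1 — Jo, Nia vote yes (initial).
Round 2 — checking thresholds:
  Eli: 1 of 2 neighbours ≥ 1, votes yes.
  Mo: 1 of 2 neighbours < 2, below threshold.
  Omar: 1 of 2 neighbours < 2, below threshold.
Round 3 — checking thresholds:
  Mo: 1 of 2 neighbours < 2, below threshold.
  Omar: 2 of 2 neighbours ≥ 2, votes yes.
Round 4 — no new yes votes; cascade stops.

yes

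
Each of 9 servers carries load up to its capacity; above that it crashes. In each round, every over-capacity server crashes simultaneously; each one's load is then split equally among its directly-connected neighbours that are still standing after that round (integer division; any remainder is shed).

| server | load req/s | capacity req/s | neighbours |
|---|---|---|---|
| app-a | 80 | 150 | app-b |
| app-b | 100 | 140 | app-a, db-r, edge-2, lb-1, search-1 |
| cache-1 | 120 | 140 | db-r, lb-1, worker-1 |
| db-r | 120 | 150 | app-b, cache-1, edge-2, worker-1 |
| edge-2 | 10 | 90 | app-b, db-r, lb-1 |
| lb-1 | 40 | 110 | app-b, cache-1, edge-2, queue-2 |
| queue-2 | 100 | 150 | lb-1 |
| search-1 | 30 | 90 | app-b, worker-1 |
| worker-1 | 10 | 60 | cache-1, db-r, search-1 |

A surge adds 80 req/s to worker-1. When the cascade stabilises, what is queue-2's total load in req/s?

Round 1 — worker-1 at 90 > 60. worker-1 crashes.
  worker-1 sheds 90 req/s to cache-1, db-r, search-1: 30 each.
    cache-1: 120+30 = 150 > 140
    db-r: 120+30 = 150 ≤ 150
    search-1: 30+30 = 60 ≤ 90
Round 2 — cache-1 crashes.
  cache-1 sheds 150 req/s to db-r, lb-1: 75 each.
    db-r: 150+75 = 225 > 150
    lb-1: 40+75 = 115 > 110
Round 3 — db-r, lb-1 crash.
  db-r sheds 225 req/s to app-b, edge-2: 112 each (1 lost).
    app-b: 100+112 = 212 > 140
    edge-2: 10+112 = 122 > 90
  lb-1 sheds 115 req/s to app-b, edge-2, queue-2: 38 each (1 lost).
    app-b: 212+38 = 250 > 140
    edge-2: 122+38 = 160 > 90
    queue-2: 100+38 = 138 ≤ 150
Round 4 — app-b, edge-2 crash.
  app-b sheds 250 req/s to app-a, search-1: 125 each.
    app-a: 80+125 = 205 > 150
    search-1: 60+125 = 185 > 90
  edge-2 sheds 160 req/s: no online neighbours, lost.
Round 5 — app-a, search-1 crash.
  app-a sheds 205 req/s: no online neighbours, lost.
  search-1 sheds 185 req/s: no online neighbours, lost.
No further crashes.

138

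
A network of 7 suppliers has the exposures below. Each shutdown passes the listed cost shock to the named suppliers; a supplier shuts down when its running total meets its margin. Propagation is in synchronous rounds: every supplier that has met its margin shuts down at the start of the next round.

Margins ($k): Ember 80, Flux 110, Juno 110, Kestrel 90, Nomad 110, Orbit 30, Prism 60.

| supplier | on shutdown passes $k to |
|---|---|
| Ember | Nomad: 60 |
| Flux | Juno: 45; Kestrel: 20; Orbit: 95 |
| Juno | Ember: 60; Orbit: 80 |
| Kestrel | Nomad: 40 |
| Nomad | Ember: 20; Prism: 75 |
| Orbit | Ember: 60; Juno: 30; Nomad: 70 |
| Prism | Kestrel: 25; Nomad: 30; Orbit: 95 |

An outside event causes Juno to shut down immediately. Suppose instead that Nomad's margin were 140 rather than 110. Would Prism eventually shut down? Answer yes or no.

no

With Nomad's margin at 140:
Round 1 — Juno shuts down (initial).
  Ember: +60 → 60 < 80
  Orbit: +80 → 80 ≥ 30
Round 2 — Orbit shuts down.
  Ember: +60 → 120 ≥ 80
  Nomad: +70 → 70 < 140
Round 3 — Ember shuts down.
  Nomad: +60 → 130 < 140
No further shutdowns.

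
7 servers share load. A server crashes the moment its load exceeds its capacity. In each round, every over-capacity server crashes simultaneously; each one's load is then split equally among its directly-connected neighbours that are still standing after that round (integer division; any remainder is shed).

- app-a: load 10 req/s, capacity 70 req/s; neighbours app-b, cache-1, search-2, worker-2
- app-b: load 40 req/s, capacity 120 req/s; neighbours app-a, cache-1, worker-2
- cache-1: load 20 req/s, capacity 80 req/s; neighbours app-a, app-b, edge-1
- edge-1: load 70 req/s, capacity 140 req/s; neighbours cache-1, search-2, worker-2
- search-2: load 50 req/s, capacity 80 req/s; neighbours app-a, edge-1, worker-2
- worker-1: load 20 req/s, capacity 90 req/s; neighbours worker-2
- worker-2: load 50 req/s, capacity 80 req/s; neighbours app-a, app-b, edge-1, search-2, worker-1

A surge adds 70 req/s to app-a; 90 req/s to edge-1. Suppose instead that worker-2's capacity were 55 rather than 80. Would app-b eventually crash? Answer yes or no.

yes

With worker-2's capacity at 55:
Round 1 — app-a at 80 > 70; edge-1 at 160 > 140. app-a, edge-1 crash.
  app-a sheds 80 req/s to app-b, cache-1, search-2, worker-2: 20 each.
    app-b: 40+20 = 60 ≤ 120
    cache-1: 20+20 = 40 ≤ 80
    search-2: 50+20 = 70 ≤ 80
    worker-2: 50+20 = 70 > 55
  edge-1 sheds 160 req/s to cache-1, search-2, worker-2: 53 each (1 lost).
    cache-1: 40+53 = 93 > 80
    search-2: 70+53 = 123 > 80
    worker-2: 70+53 = 123 > 55
Round 2 — cache-1, search-2, worker-2 crash.
  cache-1 sheds 93 req/s to app-b: 93 each.
    app-b: 60+93 = 153 > 120
  search-2 sheds 123 req/s: no online neighbours, lost.
  worker-2 sheds 123 req/s to app-b, worker-1: 61 each (1 lost).
    app-b: 153+61 = 214 > 120
    worker-1: 20+61 = 81 ≤ 90
Round 3 — app-b crashes.
  app-b sheds 214 req/s: no online neighbours, lost.
No further crashes.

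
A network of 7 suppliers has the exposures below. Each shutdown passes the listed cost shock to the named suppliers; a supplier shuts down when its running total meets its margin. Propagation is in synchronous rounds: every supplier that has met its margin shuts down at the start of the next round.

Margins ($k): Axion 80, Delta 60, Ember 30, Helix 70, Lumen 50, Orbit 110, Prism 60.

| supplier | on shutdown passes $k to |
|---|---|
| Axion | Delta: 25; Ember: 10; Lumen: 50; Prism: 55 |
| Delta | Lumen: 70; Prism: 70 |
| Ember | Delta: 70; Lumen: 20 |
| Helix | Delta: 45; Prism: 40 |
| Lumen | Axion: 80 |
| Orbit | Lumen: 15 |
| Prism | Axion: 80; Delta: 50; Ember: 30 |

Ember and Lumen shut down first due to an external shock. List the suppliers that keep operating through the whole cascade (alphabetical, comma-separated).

Helix, Orbit

Round 1 — Ember, Lumen shut down (initial).
  Axion: +80 → 80 ≥ 80
  Delta: +70 → 70 ≥ 60
Round 2 — Axion, Delta shut down.
  Prism: +55+70 → 125 ≥ 60
Round 3 — Prism shuts down.
No further shutdowns.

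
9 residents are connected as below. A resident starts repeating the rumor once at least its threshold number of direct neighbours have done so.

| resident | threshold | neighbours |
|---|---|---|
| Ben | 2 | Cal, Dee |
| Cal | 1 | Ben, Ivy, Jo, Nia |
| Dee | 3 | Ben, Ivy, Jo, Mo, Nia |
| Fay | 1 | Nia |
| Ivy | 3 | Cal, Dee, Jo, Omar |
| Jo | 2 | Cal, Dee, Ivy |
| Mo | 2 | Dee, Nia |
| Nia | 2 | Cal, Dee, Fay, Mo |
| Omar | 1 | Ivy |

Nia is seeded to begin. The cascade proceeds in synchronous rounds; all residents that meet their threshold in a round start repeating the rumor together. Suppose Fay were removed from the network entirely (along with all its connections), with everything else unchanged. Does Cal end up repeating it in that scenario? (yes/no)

With Fay removed:
Round 1 — Nia starts repeating the rumor (initial).
Round 2 — checking thresholds:
  Cal: 1 of 4 neighbours ≥ 1, starts repeating the rumor.
  Dee: 1 of 5 neighbours < 3, below threshold.
  Mo: 1 of 2 neighbours < 2, below threshold.
Round 3 — no new spreads; cascade stops.

yes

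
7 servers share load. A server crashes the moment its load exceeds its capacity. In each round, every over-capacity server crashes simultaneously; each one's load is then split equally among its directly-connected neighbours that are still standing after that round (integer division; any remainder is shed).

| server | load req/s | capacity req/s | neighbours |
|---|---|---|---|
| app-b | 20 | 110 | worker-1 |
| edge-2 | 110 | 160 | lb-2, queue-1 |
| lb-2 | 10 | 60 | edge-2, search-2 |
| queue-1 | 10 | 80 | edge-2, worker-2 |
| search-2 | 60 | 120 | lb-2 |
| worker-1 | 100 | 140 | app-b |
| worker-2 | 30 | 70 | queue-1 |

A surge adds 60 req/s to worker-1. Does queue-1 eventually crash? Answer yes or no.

Round 1 — worker-1 at 160 > 140. worker-1 crashes.
  worker-1 sheds 160 req/s to app-b: 160 each.
    app-b: 20+160 = 180 > 110
Round 2 — app-b crashes.
  app-b sheds 180 req/s: no online neighbours, lost.
No further crashes.

no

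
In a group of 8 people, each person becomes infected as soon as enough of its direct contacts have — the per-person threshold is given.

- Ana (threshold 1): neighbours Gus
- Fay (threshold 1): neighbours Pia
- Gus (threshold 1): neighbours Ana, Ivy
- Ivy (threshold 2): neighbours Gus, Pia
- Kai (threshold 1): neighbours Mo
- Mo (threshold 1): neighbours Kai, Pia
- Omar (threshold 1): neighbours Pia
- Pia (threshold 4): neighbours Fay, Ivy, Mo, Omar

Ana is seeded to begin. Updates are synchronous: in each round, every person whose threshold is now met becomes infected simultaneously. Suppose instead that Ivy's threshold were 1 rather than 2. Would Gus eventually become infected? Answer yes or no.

yes

With Ivy's threshold at 1:
Round 1 — Ana becomes infected (initial).
Round 2 — checking thresholds:
  Gus: 1 of 2 neighbours ≥ 1, becomes infected.
Round 3 — checking thresholds:
  Ivy: 1 of 2 neighbours ≥ 1, becomes infected.
Round 4 — no new infections; cascade stops.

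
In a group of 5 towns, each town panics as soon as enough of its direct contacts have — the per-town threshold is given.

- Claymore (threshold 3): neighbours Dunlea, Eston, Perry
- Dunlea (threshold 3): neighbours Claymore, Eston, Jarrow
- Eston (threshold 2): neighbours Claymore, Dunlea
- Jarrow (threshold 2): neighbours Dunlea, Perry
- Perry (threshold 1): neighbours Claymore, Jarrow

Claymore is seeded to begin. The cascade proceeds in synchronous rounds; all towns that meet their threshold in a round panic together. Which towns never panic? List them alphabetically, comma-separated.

Round 1 — Claymore panics (initial).
Round 2 — checking thresholds:
  Dunlea: 1 of 3 neighbours < 3, not yet.
  Eston: 1 of 2 neighbours < 2, not yet.
  Perry: 1 of 2 neighbours ≥ 1, panics.
Round 3 — no new panics; cascade stops.

Dunlea, Eston, Jarrow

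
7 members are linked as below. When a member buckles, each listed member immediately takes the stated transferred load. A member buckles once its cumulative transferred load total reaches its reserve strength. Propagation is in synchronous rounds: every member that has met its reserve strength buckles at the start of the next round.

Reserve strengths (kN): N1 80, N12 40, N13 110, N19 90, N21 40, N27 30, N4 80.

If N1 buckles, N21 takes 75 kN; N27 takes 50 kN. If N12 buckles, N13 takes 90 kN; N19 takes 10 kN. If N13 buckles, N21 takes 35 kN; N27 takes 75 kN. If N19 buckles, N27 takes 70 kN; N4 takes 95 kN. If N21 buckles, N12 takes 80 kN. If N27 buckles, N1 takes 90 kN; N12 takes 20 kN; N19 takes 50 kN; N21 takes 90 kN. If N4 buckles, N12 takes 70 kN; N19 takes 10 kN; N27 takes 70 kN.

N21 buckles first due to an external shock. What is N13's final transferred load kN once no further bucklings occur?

Round 1 — N21 buckles (initial).
  N12: +80 → 80 ≥ 40
Round 2 — N12 buckles.
  N13: +90 → 90 < 110
  N19: +10 → 10 < 90
No further bucklings.

90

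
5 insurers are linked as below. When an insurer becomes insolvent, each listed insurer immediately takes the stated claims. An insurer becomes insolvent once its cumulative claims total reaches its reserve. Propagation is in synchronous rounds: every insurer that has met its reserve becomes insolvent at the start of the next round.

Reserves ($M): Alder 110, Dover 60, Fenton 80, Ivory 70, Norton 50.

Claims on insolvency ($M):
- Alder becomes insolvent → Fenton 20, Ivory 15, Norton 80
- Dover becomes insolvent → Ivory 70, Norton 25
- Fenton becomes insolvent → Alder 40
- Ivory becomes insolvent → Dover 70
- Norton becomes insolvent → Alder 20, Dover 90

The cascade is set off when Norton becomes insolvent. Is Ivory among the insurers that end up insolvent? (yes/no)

Round 1 — Norton becomes insolvent (initial).
  Alder: +20 → 20 < 110
  Dover: +90 → 90 ≥ 60
Round 2 — Dover becomes insolvent.
  Ivory: +70 → 70 ≥ 70
Round 3 — Ivory becomes insolvent.
No further insolvencies.

yes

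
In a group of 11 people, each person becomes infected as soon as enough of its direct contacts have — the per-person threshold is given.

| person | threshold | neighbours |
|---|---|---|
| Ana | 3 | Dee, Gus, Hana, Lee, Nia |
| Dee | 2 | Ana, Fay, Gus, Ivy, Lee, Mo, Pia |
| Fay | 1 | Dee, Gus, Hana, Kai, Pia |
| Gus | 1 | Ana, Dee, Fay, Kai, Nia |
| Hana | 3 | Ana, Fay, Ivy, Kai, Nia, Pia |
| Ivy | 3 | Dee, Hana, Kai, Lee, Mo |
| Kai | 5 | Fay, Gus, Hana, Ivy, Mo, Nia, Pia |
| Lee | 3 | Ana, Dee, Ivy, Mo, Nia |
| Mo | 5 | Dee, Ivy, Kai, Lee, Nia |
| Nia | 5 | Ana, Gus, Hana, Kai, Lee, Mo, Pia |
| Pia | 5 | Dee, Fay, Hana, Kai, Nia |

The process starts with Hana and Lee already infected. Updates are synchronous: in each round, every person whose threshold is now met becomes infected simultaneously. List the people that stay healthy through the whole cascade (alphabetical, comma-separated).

Round 1 — Hana, Lee become infected (initial).
Round 2 — checking thresholds:
  Ana: 2 of 5 neighbours < 3, holds.
  Dee: 1 of 7 neighbours < 2, holds.
  Fay: 1 of 5 neighbours ≥ 1, becomes infected.
  Ivy: 2 of 5 neighbours < 3, holds.
  Kai: 1 of 7 neighbours < 5, holds.
  Mo: 1 of 5 neighbours < 5, holds.
  Nia: 2 of 7 neighbours < 5, holds.
  Pia: 1 of 5 neighbours < 5, holds.
Round 3 — checking thresholds:
  Ana: 2 of 5 neighbours < 3, holds.
  Dee: 2 of 7 neighbours ≥ 2, becomes infected.
  Gus: 1 of 5 neighbours ≥ 1, becomes infected.
  Ivy: 2 of 5 neighbours < 3, holds.
  Kai: 2 of 7 neighbours < 5, holds.
  Mo: 1 of 5 neighbours < 5, holds.
  Nia: 2 of 7 neighbours < 5, holds.
  Pia: 2 of 5 neighbours < 5, holds.
Round 4 — checking thresholds:
  Ana: 4 of 5 neighbours ≥ 3, becomes infected.
  Ivy: 3 of 5 neighbours ≥ 3, becomes infected.
  Kai: 3 of 7 neighbours < 5, holds.
  Mo: 2 of 5 neighbours < 5, holds.
  Nia: 3 of 7 neighbours < 5, holds.
  Pia: 3 of 5 neighbours < 5, holds.
Round 5 — no new infections; cascade stops.

Kai, Mo, Nia, Pia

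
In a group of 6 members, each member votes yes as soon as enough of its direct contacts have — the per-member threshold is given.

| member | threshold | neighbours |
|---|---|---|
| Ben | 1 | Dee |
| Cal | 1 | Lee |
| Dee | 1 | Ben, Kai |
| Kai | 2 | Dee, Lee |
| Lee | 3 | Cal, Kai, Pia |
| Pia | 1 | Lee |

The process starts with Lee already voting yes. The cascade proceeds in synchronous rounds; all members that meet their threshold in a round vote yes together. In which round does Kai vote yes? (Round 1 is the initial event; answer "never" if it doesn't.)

Round 1 — Lee votes yes (initial).
Round 2 — checking thresholds:
  Cal: 1 of 1 neighbours ≥ 1, votes yes.
  Kai: 1 of 2 neighbours < 2, below threshold.
  Pia: 1 of 1 neighbours ≥ 1, votes yes.
Round 3 — no new yes votes; cascade stops.

never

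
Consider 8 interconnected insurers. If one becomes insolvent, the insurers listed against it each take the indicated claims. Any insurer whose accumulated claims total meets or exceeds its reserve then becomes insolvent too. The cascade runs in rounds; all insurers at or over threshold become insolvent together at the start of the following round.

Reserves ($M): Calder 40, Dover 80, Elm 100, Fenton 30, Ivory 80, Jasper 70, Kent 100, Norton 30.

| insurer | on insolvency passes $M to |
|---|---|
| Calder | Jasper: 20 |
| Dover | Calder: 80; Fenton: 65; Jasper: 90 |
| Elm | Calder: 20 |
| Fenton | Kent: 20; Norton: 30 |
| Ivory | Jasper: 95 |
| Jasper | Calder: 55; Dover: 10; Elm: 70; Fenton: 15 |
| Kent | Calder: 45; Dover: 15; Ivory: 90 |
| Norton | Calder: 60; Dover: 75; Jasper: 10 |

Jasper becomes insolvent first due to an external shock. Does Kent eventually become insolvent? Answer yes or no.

Round 1 — Jasper becomes insolvent (initial).
  Calder: +55 → 55 ≥ 40
  Dover: +10 → 10 < 80
  Elm: +70 → 70 < 100
  Fenton: +15 → 15 < 30
Round 2 — Calder becomes insolvent.
No further insolvencies.

no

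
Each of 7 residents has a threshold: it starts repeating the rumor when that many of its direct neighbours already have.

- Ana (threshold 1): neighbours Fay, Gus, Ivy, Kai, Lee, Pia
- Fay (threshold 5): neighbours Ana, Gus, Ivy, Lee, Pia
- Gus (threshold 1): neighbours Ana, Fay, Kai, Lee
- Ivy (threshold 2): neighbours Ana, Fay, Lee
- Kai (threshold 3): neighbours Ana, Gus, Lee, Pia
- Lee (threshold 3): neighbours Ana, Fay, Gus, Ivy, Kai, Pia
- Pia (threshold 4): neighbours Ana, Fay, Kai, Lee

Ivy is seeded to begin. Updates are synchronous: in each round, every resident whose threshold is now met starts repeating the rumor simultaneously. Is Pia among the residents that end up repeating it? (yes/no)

no

Round 1 — Ivy starts repeating the rumor (initial).
Round 2 — checking thresholds:
  Ana: 1 of 6 neighbours ≥ 1, starts repeating the rumor.
  Fay: 1 of 5 neighbours < 5, below threshold.
  Lee: 1 of 6 neighbours < 3, below threshold.
Round 3 — checking thresholds:
  Fay: 2 of 5 neighbours < 5, below threshold.
  Gus: 1 of 4 neighbours ≥ 1, starts repeating the rumor.
  Kai: 1 of 4 neighbours < 3, below threshold.
  Lee: 2 of 6 neighbours < 3, below threshold.
  Pia: 1 of 4 neighbours < 4, below threshold.
Round 4 — checking thresholds:
  Fay: 3 of 5 neighbours < 5, below threshold.
  Kai: 2 of 4 neighbours < 3, below threshold.
  Lee: 3 of 6 neighbours ≥ 3, starts repeating the rumor.
  Pia: 1 of 4 neighbours < 4, below threshold.
Round 5 — checking thresholds:
  Fay: 4 of 5 neighbours < 5, below threshold.
  Kai: 3 of 4 neighbours ≥ 3, starts repeating the rumor.
  Pia: 2 of 4 neighbours < 4, below threshold.
Round 6 — no new spreads; cascade stops.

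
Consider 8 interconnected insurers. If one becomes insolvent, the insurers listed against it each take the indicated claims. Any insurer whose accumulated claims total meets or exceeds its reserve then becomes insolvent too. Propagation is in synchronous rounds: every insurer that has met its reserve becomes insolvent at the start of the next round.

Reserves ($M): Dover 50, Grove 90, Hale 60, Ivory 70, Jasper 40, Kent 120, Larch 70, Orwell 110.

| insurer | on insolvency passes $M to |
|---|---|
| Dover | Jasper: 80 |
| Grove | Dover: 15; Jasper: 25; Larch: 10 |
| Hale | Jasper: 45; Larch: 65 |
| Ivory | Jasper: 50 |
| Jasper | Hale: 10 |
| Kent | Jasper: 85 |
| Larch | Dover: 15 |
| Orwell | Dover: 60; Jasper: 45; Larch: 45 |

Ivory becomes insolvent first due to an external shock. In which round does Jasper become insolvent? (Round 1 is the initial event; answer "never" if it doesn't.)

Round 1 — Ivory becomes insolvent (initial).
  Jasper: +50 → 50 ≥ 40
Round 2 — Jasper becomes insolvent.
  Hale: +10 → 10 < 60
No further insolvencies.

2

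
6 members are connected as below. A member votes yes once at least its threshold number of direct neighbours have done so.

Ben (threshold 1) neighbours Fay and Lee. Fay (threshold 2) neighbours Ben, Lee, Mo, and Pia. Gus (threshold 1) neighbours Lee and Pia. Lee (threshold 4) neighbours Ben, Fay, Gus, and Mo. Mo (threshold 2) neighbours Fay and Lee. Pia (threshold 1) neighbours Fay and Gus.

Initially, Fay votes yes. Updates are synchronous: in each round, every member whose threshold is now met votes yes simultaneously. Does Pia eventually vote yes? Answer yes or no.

yes

Round 1 — Fay votes yes (initial).
Round 2 — checking thresholds:
  Ben: 1 of 2 neighbours ≥ 1, votes yes.
  Lee: 1 of 4 neighbours < 4, below threshold.
  Mo: 1 of 2 neighbours < 2, below threshold.
  Pia: 1 of 2 neighbours ≥ 1, votes yes.
Round 3 — checking thresholds:
  Gus: 1 of 2 neighbours ≥ 1, votes yes.
  Lee: 2 of 4 neighbours < 4, below threshold.
  Mo: 1 of 2 neighbours < 2, below threshold.
Round 4 — no new yes votes; cascade stops.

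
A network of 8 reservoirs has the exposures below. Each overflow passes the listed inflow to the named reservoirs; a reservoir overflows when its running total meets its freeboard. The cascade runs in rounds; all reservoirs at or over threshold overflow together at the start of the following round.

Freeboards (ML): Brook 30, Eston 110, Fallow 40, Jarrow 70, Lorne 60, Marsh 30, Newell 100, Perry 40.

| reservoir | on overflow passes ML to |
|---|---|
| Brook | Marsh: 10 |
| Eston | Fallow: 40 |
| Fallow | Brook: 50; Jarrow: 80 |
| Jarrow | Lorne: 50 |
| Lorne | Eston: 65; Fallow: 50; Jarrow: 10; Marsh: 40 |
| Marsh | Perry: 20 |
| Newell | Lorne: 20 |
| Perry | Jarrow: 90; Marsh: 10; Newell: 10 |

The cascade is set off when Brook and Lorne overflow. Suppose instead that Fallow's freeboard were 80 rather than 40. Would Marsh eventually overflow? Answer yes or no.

yes

With Fallow's freeboard at 80:
Round 1 — Brook, Lorne overflow (initial).
  Eston: +65 → 65 < 110
  Fallow: +50 → 50 < 80
  Jarrow: +10 → 10 < 70
  Marsh: +10+40 → 50 ≥ 30
Round 2 — Marsh overflows.
  Perry: +20 → 20 < 40
No further overflows.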